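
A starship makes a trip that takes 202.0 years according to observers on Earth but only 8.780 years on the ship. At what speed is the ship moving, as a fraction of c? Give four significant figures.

β = 0.9991

The proper time is measured on the ship (both events occur at the ship's location); Δt is measured on Earth. γ = Δt/τ = 202.0/8.780 = 23.01.
β = √(1 − 1/γ²) = √(1 − 0.001889) = √0.9981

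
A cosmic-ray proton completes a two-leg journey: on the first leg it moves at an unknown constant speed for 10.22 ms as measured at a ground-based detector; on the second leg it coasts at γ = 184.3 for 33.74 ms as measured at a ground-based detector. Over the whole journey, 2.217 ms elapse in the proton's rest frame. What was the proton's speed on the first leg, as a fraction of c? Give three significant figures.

β = 0.980

Leg 1: speed unknown; τ_1 = 10.22/γ_1.
Leg 2: γ = 184.3; τ_2 = 33.74/184.3 = 0.1831 ms.
Total proper time: τ_1 + 0.1831 = 2.217, so τ_1 = 2.217 − 0.1831 = 2.034 ms.
γ_1 = 10.22/2.034 = 5.025; β = √(1 − 1/γ²) = √0.9604.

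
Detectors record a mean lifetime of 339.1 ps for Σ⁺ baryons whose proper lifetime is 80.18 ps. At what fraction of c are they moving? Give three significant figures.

β = 0.972

γ = Δt/τ₀ = 339.1/80.18 = 4.229
β = √(1 − 1/γ²) = √(1 − 0.05591) = √0.9441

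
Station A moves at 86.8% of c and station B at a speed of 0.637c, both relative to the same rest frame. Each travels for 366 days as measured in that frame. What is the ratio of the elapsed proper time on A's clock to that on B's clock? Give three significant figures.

A: β = 0.868; γ = 1/√(1 − 0.868²) = 1/√0.2466 = 2.014. B: γ = 1/√(1 − 0.637²) = 1/√0.5942 = 1.297.
τ_A/τ_B = γ_B/γ_A = 1.297/2.014 = 0.6442, so τ_A/τ_B = 0.6442.

τ_A/τ_B = 0.644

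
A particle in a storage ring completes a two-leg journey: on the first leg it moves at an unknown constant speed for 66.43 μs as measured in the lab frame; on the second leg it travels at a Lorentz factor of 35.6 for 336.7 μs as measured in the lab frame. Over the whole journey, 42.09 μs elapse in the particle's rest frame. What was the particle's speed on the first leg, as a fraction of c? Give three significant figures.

Leg 1: speed unknown; τ_1 = 66.43/γ_1.
Leg 2: γ = 35.6; τ_2 = 336.7/35.60 = 9.458 μs.
Total proper time: τ_1 + 9.458 = 42.09, so τ_1 = 42.09 − 9.458 = 32.63 μs.
γ_1 = 66.43/32.63 = 2.036; β = √(1 − 1/γ²) = √0.7587.

β = 0.871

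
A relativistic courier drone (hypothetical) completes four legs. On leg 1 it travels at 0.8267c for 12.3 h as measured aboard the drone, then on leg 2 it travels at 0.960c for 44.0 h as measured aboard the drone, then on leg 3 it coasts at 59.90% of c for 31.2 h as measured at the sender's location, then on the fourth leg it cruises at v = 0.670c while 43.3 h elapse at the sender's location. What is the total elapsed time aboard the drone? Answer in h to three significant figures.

τ = 113 h

Leg 1: 12.3 h is already measured aboard the drone.
Leg 2: 44.0 h is already measured aboard the drone.
Leg 3: β = 0.5990; γ = 1/√(1 − 0.5990²) = 1/√0.6412 = 1.249; τ_3 = 31.2/1.249 = 24.98 h.
Leg 4: γ = 1/√(1 − 0.670²) = 1/√0.5511 = 1.347; τ_4 = 43.3/1.347 = 32.14 h.
Total: 12.30 + 44.00 + 24.98 + 32.14 h.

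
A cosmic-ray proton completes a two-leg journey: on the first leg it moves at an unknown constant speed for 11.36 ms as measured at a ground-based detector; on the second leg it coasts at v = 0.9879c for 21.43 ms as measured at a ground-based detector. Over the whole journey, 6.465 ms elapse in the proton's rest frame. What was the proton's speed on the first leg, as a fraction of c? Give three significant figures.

β = 0.961

Leg 1: speed unknown; τ_1 = 11.36/γ_1.
Leg 2: γ = 1/√(1 − 0.9879²) = 1/√0.02405 = 6.448; τ_2 = 21.43/6.448 = 3.324 ms.
Total proper time: τ_1 + 3.324 = 6.465, so τ_1 = 6.465 − 3.324 = 3.141 ms.
γ_1 = 11.36/3.141 = 3.616; β = √(1 − 1/γ²) = √0.9235.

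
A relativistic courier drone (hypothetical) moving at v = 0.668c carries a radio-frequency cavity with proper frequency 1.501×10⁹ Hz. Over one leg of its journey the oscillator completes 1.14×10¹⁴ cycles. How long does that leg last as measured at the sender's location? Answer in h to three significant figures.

Δt = 28.4 h

γ = 1/√(1 − 0.668²) = 1/√0.5538 = 1.344
Proper time for N cycles: τ = N/f = 1.14×10¹⁴/(1.501×10⁹) = 7.595×10⁴ s = 21.10 h.
Lab-frame duration Δt = γτ = 1.344 × 21.10 = 28.35 h.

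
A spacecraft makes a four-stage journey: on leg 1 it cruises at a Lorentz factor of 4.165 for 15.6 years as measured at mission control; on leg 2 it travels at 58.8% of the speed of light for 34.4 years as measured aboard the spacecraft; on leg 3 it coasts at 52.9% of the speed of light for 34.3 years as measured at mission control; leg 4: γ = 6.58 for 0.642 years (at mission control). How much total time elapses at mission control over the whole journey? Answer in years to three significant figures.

Leg 1: 15.6 years is already measured at mission control.
Leg 2: β = 0.588; γ = 1/√(1 − 0.588²) = 1/√0.6543 = 1.236; Δt_2 = 1.236 × 34.4 = 42.53 years.
Leg 3: 34.3 years is already measured at mission control.
Leg 4: 0.642 years is already measured at mission control.
Total: 15.60 + 42.53 + 34.30 + 0.6420 years.

Δt = 93.1 years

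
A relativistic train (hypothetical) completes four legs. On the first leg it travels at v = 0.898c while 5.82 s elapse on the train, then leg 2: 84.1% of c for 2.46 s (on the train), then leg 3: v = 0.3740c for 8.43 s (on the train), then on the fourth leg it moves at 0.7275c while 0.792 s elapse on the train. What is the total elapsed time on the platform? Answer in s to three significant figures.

Leg 1: γ = 1/√(1 − 0.898²) = 1/√0.1936 = 2.273; Δt_1 = 2.273 × 5.82 = 13.23 s.
Leg 2: β = 0.841; γ = 1/√(1 − 0.841²) = 1/√0.2927 = 1.848; Δt_2 = 1.848 × 2.46 = 4.547 s.
Leg 3: γ = 1/√(1 − 0.3740²) = 1/√0.8601 = 1.078; Δt_3 = 1.078 × 8.43 = 9.090 s.
Leg 4: γ = 1/√(1 − 0.7275²) = 1/√0.4707 = 1.457; Δt_4 = 1.457 × 0.792 = 1.154 s.
Total: 13.23 + 4.547 + 9.090 + 1.154 s.

Δt = 28.0 s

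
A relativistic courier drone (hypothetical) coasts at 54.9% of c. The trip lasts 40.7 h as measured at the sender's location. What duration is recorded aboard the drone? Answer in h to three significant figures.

β = 0.549; γ = 1/√(1 − 0.549²) = 1/√0.6986 = 1.196
The interval measured at the sender's location is the dilated one; the clock aboard the drone measures the proper time τ = Δt/γ = 40.7/1.196 h.

τ = 34.0 h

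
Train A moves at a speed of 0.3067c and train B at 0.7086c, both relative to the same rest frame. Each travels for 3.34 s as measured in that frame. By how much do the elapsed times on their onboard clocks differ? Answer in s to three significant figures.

|τ_A − τ_B| = 0.822 s

A: γ = 1/√(1 − 0.3067²) = 1/√0.9059 = 1.051; τ_A = 3.34/1.051 = 3.179 s.
B: γ = 1/√(1 − 0.7086²) = 1/√0.4979 = 1.417; τ_B = 3.34/1.417 = 2.357 s.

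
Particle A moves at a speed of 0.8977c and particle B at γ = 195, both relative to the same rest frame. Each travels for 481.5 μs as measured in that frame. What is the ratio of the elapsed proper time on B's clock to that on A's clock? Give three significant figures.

τ_B/τ_A = 0.0116

A: γ = 1/√(1 − 0.8977²) = 1/√0.1941 = 2.270. B: γ = 195.
τ_A/τ_B = γ_B/γ_A = 195.0/2.270 = 85.92, so τ_B/τ_A = 0.01164.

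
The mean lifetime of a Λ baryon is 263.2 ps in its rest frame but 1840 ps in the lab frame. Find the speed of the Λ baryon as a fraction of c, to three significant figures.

γ = Δt/τ₀ = 1840/263.2 = 6.991
β = √(1 − 1/γ²) = √(1 − 0.02046) = √0.9795

v = 0.990c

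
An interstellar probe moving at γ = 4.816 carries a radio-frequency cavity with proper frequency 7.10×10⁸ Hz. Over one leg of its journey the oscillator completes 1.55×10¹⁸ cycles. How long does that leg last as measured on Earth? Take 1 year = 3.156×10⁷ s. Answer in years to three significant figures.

γ = 4.816
Proper time for N cycles: τ = N/f = 1.55×10¹⁸/(7.10×10⁸) = 2.183×10⁹ s = 69.17 years.
Lab-frame duration Δt = γτ = 4.816 × 69.17 = 333.1 years.

Δt = 333 years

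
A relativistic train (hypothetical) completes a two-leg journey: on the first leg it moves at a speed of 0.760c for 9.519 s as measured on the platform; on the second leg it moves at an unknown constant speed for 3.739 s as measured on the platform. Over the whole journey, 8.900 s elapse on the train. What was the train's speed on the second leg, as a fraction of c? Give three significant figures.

β = 0.688

Leg 1: γ = 1/√(1 − 0.760²) = 1/√0.4224 = 1.539; τ_1 = 9.519/1.539 = 6.187 s.
Leg 2: speed unknown; τ_2 = 3.739/γ_2.
Total proper time: 6.187 + τ_2 = 8.900, so τ_2 = 8.900 − 6.187 = 2.713 s.
γ_2 = 3.739/2.713 = 1.378; β = √(1 − 1/γ²) = √0.4734.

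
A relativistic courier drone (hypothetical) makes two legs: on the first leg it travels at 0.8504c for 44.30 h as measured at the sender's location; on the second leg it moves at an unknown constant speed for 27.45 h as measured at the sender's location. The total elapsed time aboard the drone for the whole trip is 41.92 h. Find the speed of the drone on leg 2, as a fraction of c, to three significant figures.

β = 0.735

Leg 1: γ = 1/√(1 − 0.8504²) = 1/√0.2768 = 1.901; τ_1 = 44.30/1.901 = 23.31 h.
Leg 2: speed unknown; τ_2 = 27.45/γ_2.
Total proper time: 23.31 + τ_2 = 41.92, so τ_2 = 41.92 − 23.31 = 18.61 h.
γ_2 = 27.45/18.61 = 1.475; β = √(1 − 1/γ²) = √0.5403.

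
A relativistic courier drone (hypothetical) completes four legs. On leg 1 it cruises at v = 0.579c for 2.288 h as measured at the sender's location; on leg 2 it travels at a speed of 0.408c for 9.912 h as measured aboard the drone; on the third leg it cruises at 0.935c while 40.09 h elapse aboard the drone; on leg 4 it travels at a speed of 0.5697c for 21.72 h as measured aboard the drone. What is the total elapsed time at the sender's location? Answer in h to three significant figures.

Δt = 153 h

Leg 1: 2.288 h is already measured at the sender's location.
Leg 2: γ = 1/√(1 − 0.408²) = 1/√0.8335 = 1.095; Δt_2 = 1.095 × 9.912 = 10.86 h.
Leg 3: γ = 1/√(1 − 0.935²) = 1/√0.1258 = 2.820; Δt_3 = 2.820 × 40.09 = 113.0 h.
Leg 4: γ = 1/√(1 − 0.5697²) = 1/√0.6754 = 1.217; Δt_4 = 1.217 × 21.72 = 26.43 h.
Total: 2.288 + 10.86 + 113.0 + 26.43 h.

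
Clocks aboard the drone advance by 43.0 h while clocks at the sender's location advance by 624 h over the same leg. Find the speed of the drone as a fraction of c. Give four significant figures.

The proper time is measured aboard the drone (both events occur at the drone's location); Δt is measured at the sender's location. γ = Δt/τ = 624/43.0 = 14.51.
β = √(1 − 1/γ²) = √(1 − 0.004749) = √0.9953

v = 0.9976c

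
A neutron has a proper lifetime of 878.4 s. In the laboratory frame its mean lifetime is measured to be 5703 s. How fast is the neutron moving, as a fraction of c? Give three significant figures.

v = 0.988c

γ = Δt/τ₀ = 5703/878.4 = 6.492
β = √(1 − 1/γ²) = √(1 − 0.02372) = √0.9763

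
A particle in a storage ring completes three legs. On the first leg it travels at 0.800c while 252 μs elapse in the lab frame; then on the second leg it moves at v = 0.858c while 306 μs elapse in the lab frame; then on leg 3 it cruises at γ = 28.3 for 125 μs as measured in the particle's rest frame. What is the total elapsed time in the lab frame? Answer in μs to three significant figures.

Leg 1: 252 μs is already measured in the lab frame.
Leg 2: 306 μs is already measured in the lab frame.
Leg 3: γ = 28.3; Δt_3 = 28.30 × 125 = 3538 μs.
Total: 252.0 + 306.0 + 3538 μs.

Δt = 4100 μs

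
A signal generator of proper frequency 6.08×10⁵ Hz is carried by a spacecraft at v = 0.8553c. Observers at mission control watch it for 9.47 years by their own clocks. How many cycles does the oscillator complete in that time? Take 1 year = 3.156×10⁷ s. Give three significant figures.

N = 9.42×10¹³

γ = 1/√(1 − 0.8553²) = 1/√0.2685 = 1.930
During 9.47 years of lab time, the oscillator's proper time advances by τ = Δt/γ = 9.47/1.930 = 4.907 years = 1.549×10⁸ s.
N = f × τ = 6.08×10⁵ × 1.549×10⁸ = 9.415×10¹³.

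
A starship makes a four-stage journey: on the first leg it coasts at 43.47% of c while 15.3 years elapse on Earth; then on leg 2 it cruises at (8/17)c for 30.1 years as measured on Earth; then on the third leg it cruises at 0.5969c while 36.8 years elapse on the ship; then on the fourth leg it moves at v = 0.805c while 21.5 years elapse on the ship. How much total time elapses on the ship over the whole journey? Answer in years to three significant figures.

τ = 98.6 years

Leg 1: β = 0.4347; γ = 1/√(1 − 0.4347²) = 1/√0.8110 = 1.110; τ_1 = 15.3/1.110 = 13.78 years.
Leg 2: γ = 1/√(1 − (8/17)²) = 17/15 ≈ 1.133; τ_2 = 30.1/1.133 = 26.56 years.
Leg 3: 36.8 years is already measured on the ship.
Leg 4: 21.5 years is already measured on the ship.
Total: 13.78 + 26.56 + 36.80 + 21.50 years.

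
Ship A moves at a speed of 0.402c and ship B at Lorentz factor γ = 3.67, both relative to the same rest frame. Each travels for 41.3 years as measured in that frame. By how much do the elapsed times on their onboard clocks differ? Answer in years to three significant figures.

|τ_A − τ_B| = 26.6 years

A: γ = 1/√(1 − 0.402²) = 1/√0.8384 = 1.092; τ_A = 41.3/1.092 = 37.82 years.
B: γ = 3.67; τ_B = 41.3/3.670 = 11.25 years.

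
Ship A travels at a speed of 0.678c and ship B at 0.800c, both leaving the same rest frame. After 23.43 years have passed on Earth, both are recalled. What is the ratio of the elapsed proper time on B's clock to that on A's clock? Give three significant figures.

A: γ = 1/√(1 − 0.678²) = 1/√0.5403 = 1.360. B: γ = 1/√(1 − 0.800²) = 5/3 ≈ 1.667.
τ_A/τ_B = γ_B/γ_A = 1.667/1.360 = 1.225, so τ_B/τ_A = 0.8163.

τ_B/τ_A = 0.816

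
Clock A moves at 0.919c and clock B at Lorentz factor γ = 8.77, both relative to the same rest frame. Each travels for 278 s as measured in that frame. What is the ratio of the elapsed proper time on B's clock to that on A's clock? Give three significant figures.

A: γ = 1/√(1 − 0.919²) = 1/√0.1554 = 2.536. B: γ = 8.77.
τ_A/τ_B = γ_B/γ_A = 8.770/2.536 = 3.458, so τ_B/τ_A = 0.2892.

τ_B/τ_A = 0.289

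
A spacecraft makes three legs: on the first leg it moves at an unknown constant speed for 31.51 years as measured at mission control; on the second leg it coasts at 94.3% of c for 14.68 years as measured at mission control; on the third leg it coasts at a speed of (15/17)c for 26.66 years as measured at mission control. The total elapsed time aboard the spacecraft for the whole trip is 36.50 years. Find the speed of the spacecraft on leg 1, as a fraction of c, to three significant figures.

β = 0.796

Leg 1: speed unknown; τ_1 = 31.51/γ_1.
Leg 2: β = 0.943; γ = 1/√(1 − 0.943²) = 1/√0.1108 = 3.005; τ_2 = 14.68/3.005 = 4.885 years.
Leg 3: γ = 1/√(1 − (15/17)²) = 17/8 = 2.125; τ_3 = 26.66/2.125 = 12.55 years.
Total proper time: τ_1 + 4.885 + 12.55 = 36.50, so τ_1 = 36.50 − 17.43 = 19.07 years.
γ_1 = 31.51/19.07 = 1.652; β = √(1 − 1/γ²) = √0.6338.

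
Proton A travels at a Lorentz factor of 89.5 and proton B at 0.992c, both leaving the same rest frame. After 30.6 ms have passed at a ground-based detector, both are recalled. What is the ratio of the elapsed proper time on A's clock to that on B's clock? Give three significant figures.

A: γ = 89.5. B: γ = 1/√(1 − 0.992²) = 1/√0.01594 = 7.922.
τ_A/τ_B = γ_B/γ_A = 7.922/89.50 = 0.08851, so τ_A/τ_B = 0.08851.

τ_A/τ_B = 0.0885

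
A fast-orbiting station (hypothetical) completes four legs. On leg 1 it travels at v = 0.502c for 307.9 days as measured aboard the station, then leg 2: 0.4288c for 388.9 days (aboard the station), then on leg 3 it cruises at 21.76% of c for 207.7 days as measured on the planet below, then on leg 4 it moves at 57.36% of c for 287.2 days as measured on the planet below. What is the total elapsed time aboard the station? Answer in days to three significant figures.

τ = 1130 days

Leg 1: 307.9 days is already measured aboard the station.
Leg 2: 388.9 days is already measured aboard the station.
Leg 3: β = 0.2176; γ = 1/√(1 − 0.2176²) = 1/√0.9527 = 1.025; τ_3 = 207.7/1.025 = 202.7 days.
Leg 4: β = 0.5736; γ = 1/√(1 − 0.5736²) = 1/√0.6710 = 1.221; τ_4 = 287.2/1.221 = 235.3 days.
Total: 307.9 + 388.9 + 202.7 + 235.3 days.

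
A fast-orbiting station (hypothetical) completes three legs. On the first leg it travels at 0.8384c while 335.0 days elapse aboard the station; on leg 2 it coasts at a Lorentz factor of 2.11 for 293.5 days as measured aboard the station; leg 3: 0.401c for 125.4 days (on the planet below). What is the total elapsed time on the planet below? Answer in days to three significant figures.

Leg 1: γ = 1/√(1 − 0.8384²) = 1/√0.2971 = 1.835; Δt_1 = 1.835 × 335.0 = 614.6 days.
Leg 2: γ = 2.11; Δt_2 = 2.110 × 293.5 = 619.3 days.
Leg 3: 125.4 days is already measured on the planet below.
Total: 614.6 + 619.3 + 125.4 days.

Δt = 1360 days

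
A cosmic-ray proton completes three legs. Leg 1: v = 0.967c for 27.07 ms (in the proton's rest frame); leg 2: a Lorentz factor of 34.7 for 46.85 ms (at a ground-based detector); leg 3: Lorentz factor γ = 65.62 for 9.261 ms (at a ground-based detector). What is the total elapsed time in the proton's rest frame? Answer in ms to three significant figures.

τ = 28.6 ms

Leg 1: 27.07 ms is already measured in the proton's rest frame.
Leg 2: γ = 34.7; τ_2 = 46.85/34.70 = 1.350 ms.
Leg 3: γ = 65.62; τ_3 = 9.261/65.62 = 0.1411 ms.
Total: 27.07 + 1.350 + 0.1411 ms.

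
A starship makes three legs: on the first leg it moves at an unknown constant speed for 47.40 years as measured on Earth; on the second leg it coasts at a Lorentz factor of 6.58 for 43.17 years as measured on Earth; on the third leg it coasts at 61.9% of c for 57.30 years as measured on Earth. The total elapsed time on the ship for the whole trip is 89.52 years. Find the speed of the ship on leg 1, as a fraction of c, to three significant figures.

β = 0.599

Leg 1: speed unknown; τ_1 = 47.40/γ_1.
Leg 2: γ = 6.58; τ_2 = 43.17/6.580 = 6.561 years.
Leg 3: β = 0.619; γ = 1/√(1 − 0.619²) = 1/√0.6168 = 1.273; τ_3 = 57.30/1.273 = 45.00 years.
Total proper time: τ_1 + 6.561 + 45.00 = 89.52, so τ_1 = 89.52 − 51.56 = 37.96 years.
γ_1 = 47.40/37.96 = 1.249; β = √(1 − 1/γ²) = √0.3588.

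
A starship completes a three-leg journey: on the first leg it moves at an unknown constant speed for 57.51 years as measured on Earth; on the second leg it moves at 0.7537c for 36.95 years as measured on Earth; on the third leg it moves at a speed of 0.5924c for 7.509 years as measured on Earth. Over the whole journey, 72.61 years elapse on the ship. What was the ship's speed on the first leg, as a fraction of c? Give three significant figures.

β = 0.678

Leg 1: speed unknown; τ_1 = 57.51/γ_1.
Leg 2: γ = 1/√(1 − 0.7537²) = 1/√0.4319 = 1.522; τ_2 = 36.95/1.522 = 24.28 years.
Leg 3: γ = 1/√(1 − 0.5924²) = 1/√0.6491 = 1.241; τ_3 = 7.509/1.241 = 6.050 years.
Total proper time: τ_1 + 24.28 + 6.050 = 72.61, so τ_1 = 72.61 − 30.33 = 42.28 years.
γ_1 = 57.51/42.28 = 1.360; β = √(1 − 1/γ²) = √0.4596.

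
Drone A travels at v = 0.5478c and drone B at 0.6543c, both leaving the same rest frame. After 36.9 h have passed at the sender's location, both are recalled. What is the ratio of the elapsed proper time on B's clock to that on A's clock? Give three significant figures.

A: γ = 1/√(1 − 0.5478²) = 1/√0.6999 = 1.195. B: γ = 1/√(1 − 0.6543²) = 1/√0.5719 = 1.322.
τ_A/τ_B = γ_B/γ_A = 1.322/1.195 = 1.106, so τ_B/τ_A = 0.9039.

τ_B/τ_A = 0.904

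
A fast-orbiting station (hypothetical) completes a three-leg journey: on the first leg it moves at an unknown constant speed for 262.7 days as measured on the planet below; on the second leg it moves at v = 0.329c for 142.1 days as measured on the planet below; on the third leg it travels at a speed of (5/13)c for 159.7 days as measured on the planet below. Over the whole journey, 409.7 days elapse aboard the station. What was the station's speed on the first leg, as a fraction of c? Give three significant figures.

Leg 1: speed unknown; τ_1 = 262.7/γ_1.
Leg 2: γ = 1/√(1 − 0.329²) = 1/√0.8918 = 1.059; τ_2 = 142.1/1.059 = 134.2 days.
Leg 3: γ = 1/√(1 − (5/13)²) = 13/12 ≈ 1.083; τ_3 = 159.7/1.083 = 147.4 days.
Total proper time: τ_1 + 134.2 + 147.4 = 409.7, so τ_1 = 409.7 − 281.6 = 128.1 days.
γ_1 = 262.7/128.1 = 2.051; β = √(1 − 1/γ²) = √0.7622.

β = 0.873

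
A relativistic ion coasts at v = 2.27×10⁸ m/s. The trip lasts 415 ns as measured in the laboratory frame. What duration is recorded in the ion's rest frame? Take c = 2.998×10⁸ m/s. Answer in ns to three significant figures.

τ = 271 ns

β = 2.27×10⁸/2.998×10⁸ = 0.7572; γ = 1/√(1 − 0.7572²) = 1.531
The interval measured in the laboratory frame is the dilated one; the clock in the ion's rest frame measures the proper time τ = Δt/γ = 415/1.531 ns.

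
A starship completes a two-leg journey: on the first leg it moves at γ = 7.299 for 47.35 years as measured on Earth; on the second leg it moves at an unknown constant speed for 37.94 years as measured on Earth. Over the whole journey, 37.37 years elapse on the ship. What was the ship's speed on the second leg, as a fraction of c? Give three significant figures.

Leg 1: γ = 7.299; τ_1 = 47.35/7.299 = 6.487 years.
Leg 2: speed unknown; τ_2 = 37.94/γ_2.
Total proper time: 6.487 + τ_2 = 37.37, so τ_2 = 37.37 − 6.487 = 30.88 years.
γ_2 = 37.94/30.88 = 1.229; β = √(1 − 1/γ²) = √0.3374.

β = 0.581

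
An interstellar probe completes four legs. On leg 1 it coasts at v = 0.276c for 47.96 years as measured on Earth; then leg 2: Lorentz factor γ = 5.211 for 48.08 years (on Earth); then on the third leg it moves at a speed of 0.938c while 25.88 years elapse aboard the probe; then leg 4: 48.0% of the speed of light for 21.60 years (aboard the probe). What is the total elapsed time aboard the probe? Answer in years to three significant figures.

Leg 1: γ = 1/√(1 − 0.276²) = 1/√0.9238 = 1.040; τ_1 = 47.96/1.040 = 46.10 years.
Leg 2: γ = 5.211; τ_2 = 48.08/5.211 = 9.227 years.
Leg 3: 25.88 years is already measured aboard the probe.
Leg 4: 21.60 years is already measured aboard the probe.
Total: 46.10 + 9.227 + 25.88 + 21.60 years.

τ = 103 years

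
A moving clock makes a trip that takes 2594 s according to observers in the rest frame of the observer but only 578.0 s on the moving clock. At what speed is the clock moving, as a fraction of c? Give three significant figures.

β = 0.975

The proper time is measured on the moving clock (both events occur at the clock's location); Δt is measured in the rest frame of the observer. γ = Δt/τ = 2594/578.0 = 4.488.
β = √(1 − 1/γ²) = √(1 − 0.04965) = √0.9504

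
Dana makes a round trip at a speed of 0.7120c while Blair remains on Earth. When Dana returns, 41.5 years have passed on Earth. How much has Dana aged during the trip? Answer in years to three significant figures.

γ = 1/√(1 − 0.7120²) = 1/√0.4931 = 1.424
Dana's clock measures proper time along the trip: τ = Δt/γ = 41.5/1.424 years.

τ = 29.1 years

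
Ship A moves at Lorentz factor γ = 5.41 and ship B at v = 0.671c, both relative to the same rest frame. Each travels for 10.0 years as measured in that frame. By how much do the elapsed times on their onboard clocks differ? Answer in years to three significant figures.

|τ_A − τ_B| = 5.57 years

A: γ = 5.41; τ_A = 10.0/5.410 = 1.848 years.
B: γ = 1/√(1 − 0.671²) = 1/√0.5498 = 1.349; τ_B = 10.0/1.349 = 7.415 years.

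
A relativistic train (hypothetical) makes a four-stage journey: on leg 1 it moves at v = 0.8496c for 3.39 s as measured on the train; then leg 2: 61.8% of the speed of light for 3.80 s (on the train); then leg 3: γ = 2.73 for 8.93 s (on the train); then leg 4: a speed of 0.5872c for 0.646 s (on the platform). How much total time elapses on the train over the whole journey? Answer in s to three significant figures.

Leg 1: 3.39 s is already measured on the train.
Leg 2: 3.80 s is already measured on the train.
Leg 3: 8.93 s is already measured on the train.
Leg 4: γ = 1/√(1 − 0.5872²) = 1/√0.6552 = 1.235; τ_4 = 0.646/1.235 = 0.5229 s.
Total: 3.390 + 3.800 + 8.930 + 0.5229 s.

τ = 16.6 s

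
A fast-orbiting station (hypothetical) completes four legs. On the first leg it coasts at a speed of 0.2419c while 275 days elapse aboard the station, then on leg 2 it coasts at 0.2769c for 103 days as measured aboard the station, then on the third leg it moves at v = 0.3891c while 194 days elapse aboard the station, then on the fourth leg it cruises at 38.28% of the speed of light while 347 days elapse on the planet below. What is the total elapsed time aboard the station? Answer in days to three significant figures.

τ = 893 days

Leg 1: 275 days is already measured aboard the station.
Leg 2: 103 days is already measured aboard the station.
Leg 3: 194 days is already measured aboard the station.
Leg 4: β = 0.3828; γ = 1/√(1 − 0.3828²) = 1/√0.8535 = 1.082; τ_4 = 347/1.082 = 320.6 days.
Total: 275.0 + 103.0 + 194.0 + 320.6 days.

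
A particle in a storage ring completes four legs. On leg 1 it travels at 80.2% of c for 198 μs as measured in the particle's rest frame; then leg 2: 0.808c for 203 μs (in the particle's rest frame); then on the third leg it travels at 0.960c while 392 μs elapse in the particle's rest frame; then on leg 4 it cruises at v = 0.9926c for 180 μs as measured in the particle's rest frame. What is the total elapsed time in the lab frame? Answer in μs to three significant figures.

Δt = 3560 μs

Leg 1: β = 0.802; γ = 1/√(1 − 0.802²) = 1/√0.3568 = 1.674; Δt_1 = 1.674 × 198 = 331.5 μs.
Leg 2: γ = 1/√(1 − 0.808²) = 1/√0.3471 = 1.697; Δt_2 = 1.697 × 203 = 344.5 μs.
Leg 3: γ = 1/√(1 − 0.960²) = 25/7 ≈ 3.571; Δt_3 = 3.571 × 392 = 1400 μs.
Leg 4: γ = 1/√(1 − 0.9926²) = 1/√0.01475 = 8.235; Δt_4 = 8.235 × 180 = 1482 μs.
Total: 331.5 + 344.5 + 1400 + 1482 μs.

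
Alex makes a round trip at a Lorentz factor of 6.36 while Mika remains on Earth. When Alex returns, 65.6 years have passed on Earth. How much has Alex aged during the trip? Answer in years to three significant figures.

γ = 6.36
Alex's clock measures proper time along the trip: τ = Δt/γ = 65.6/6.360 years.

τ = 10.3 years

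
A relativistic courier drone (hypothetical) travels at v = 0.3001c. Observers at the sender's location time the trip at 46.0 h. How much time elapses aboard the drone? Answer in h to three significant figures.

τ = 43.9 h

γ = 1/√(1 − 0.3001²) = 1/√0.9099 = 1.048
The interval measured at the sender's location is the dilated one; the clock aboard the drone measures the proper time τ = Δt/γ = 46.0/1.048 h.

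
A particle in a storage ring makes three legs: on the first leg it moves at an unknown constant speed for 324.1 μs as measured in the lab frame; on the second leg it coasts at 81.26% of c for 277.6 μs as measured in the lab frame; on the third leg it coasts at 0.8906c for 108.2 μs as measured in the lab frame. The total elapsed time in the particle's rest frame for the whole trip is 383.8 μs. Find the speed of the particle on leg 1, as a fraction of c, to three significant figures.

Leg 1: speed unknown; τ_1 = 324.1/γ_1.
Leg 2: β = 0.8126; γ = 1/√(1 − 0.8126²) = 1/√0.3397 = 1.716; τ_2 = 277.6/1.716 = 161.8 μs.
Leg 3: γ = 1/√(1 − 0.8906²) = 1/√0.2068 = 2.199; τ_3 = 108.2/2.199 = 49.21 μs.
Total proper time: τ_1 + 161.8 + 49.21 = 383.8, so τ_1 = 383.8 − 211.0 = 172.8 μs.
γ_1 = 324.1/172.8 = 1.876; β = √(1 − 1/γ²) = √0.7157.

β = 0.846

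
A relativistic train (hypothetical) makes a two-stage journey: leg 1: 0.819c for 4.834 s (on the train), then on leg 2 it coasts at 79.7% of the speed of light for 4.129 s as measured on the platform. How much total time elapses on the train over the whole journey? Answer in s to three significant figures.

Leg 1: 4.834 s is already measured on the train.
Leg 2: β = 0.797; γ = 1/√(1 − 0.797²) = 1/√0.3648 = 1.656; τ_2 = 4.129/1.656 = 2.494 s.
Total: 4.834 + 2.494 s.

τ = 7.33 s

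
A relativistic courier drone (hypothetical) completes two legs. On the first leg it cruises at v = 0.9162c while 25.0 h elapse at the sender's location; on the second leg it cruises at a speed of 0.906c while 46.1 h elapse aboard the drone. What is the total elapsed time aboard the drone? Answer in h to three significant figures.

Leg 1: γ = 1/√(1 − 0.9162²) = 1/√0.1606 = 2.495; τ_1 = 25.0/2.495 = 10.02 h.
Leg 2: 46.1 h is already measured aboard the drone.
Total: 10.02 + 46.10 h.

τ = 56.1 h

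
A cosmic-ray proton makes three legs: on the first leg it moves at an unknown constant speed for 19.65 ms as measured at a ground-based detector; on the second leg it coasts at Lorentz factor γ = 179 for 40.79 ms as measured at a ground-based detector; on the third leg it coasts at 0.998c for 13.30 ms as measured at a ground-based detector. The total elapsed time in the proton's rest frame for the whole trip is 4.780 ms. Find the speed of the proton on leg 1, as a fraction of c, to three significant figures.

Leg 1: speed unknown; τ_1 = 19.65/γ_1.
Leg 2: γ = 179; τ_2 = 40.79/179.0 = 0.2279 ms.
Leg 3: γ = 1/√(1 − 0.998²) = 1/√0.003996 = 15.82; τ_3 = 13.30/15.82 = 0.8407 ms.
Total proper time: τ_1 + 0.2279 + 0.8407 = 4.780, so τ_1 = 4.780 − 1.069 = 3.711 ms.
γ_1 = 19.65/3.711 = 5.295; β = √(1 − 1/γ²) = √0.9643.

β = 0.982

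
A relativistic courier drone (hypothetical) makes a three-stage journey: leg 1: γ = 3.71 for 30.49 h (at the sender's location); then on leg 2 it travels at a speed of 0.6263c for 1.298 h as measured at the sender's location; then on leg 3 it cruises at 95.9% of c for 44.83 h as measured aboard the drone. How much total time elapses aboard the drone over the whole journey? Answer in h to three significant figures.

τ = 54.1 h

Leg 1: γ = 3.71; τ_1 = 30.49/3.710 = 8.218 h.
Leg 2: γ = 1/√(1 − 0.6263²) = 1/√0.6077 = 1.283; τ_2 = 1.298/1.283 = 1.012 h.
Leg 3: 44.83 h is already measured aboard the drone.
Total: 8.218 + 1.012 + 44.83 h.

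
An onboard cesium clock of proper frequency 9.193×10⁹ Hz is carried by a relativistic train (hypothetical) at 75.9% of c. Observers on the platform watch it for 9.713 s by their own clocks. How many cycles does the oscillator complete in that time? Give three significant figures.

β = 0.759; γ = 1/√(1 − 0.759²) = 1/√0.4239 = 1.536
During 9.713 s of lab time, the oscillator's proper time advances by τ = Δt/γ = 9.713/1.536 = 6.324 s = 6.324×10⁰ s.
N = f × τ = 9.193×10⁹ × 6.324×10⁰ = 5.814×10¹⁰.

N = 5.81×10¹⁰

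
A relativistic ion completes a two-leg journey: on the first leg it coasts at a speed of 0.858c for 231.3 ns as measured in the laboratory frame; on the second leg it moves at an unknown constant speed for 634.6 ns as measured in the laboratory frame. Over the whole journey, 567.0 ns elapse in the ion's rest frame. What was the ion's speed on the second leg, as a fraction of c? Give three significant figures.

Leg 1: γ = 1/√(1 − 0.858²) = 1/√0.2638 = 1.947; τ_1 = 231.3/1.947 = 118.8 ns.
Leg 2: speed unknown; τ_2 = 634.6/γ_2.
Total proper time: 118.8 + τ_2 = 567.0, so τ_2 = 567.0 − 118.8 = 448.2 ns.
γ_2 = 634.6/448.2 = 1.416; β = √(1 − 1/γ²) = √0.5012.

β = 0.708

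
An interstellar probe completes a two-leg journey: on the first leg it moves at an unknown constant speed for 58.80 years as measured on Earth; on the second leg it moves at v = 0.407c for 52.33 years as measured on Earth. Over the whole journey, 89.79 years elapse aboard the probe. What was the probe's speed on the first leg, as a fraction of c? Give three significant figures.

β = 0.700

Leg 1: speed unknown; τ_1 = 58.80/γ_1.
Leg 2: γ = 1/√(1 − 0.407²) = 1/√0.8344 = 1.095; τ_2 = 52.33/1.095 = 47.80 years.
Total proper time: τ_1 + 47.80 = 89.79, so τ_1 = 89.79 − 47.80 = 41.99 years.
γ_1 = 58.80/41.99 = 1.400; β = √(1 − 1/γ²) = √0.4900.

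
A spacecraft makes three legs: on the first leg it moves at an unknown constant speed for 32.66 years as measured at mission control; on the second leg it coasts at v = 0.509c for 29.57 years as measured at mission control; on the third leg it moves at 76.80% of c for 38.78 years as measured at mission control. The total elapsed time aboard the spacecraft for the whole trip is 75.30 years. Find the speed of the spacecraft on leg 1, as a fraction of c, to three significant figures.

Leg 1: speed unknown; τ_1 = 32.66/γ_1.
Leg 2: γ = 1/√(1 − 0.509²) = 1/√0.7409 = 1.162; τ_2 = 29.57/1.162 = 25.45 years.
Leg 3: β = 0.7680; γ = 1/√(1 − 0.7680²) = 1/√0.4102 = 1.561; τ_3 = 38.78/1.561 = 24.84 years.
Total proper time: τ_1 + 25.45 + 24.84 = 75.30, so τ_1 = 75.30 − 50.29 = 25.01 years.
γ_1 = 32.66/25.01 = 1.306; β = √(1 − 1/γ²) = √0.4136.

β = 0.643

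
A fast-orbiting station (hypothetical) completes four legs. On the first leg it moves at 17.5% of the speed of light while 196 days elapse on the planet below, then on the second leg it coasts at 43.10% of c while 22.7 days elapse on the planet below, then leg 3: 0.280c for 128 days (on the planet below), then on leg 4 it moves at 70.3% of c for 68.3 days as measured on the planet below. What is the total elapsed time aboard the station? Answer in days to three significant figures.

τ = 385 days

Leg 1: β = 0.175; γ = 1/√(1 − 0.175²) = 1/√0.9694 = 1.016; τ_1 = 196/1.016 = 193.0 days.
Leg 2: β = 0.4310; γ = 1/√(1 − 0.4310²) = 1/√0.8142 = 1.108; τ_2 = 22.7/1.108 = 20.48 days.
Leg 3: γ = 1/√(1 − 0.280²) = 25/24 ≈ 1.042; τ_3 = 128/1.042 = 122.9 days.
Leg 4: β = 0.703; γ = 1/√(1 − 0.703²) = 1/√0.5058 = 1.406; τ_4 = 68.3/1.406 = 48.57 days.
Total: 193.0 + 20.48 + 122.9 + 48.57 days.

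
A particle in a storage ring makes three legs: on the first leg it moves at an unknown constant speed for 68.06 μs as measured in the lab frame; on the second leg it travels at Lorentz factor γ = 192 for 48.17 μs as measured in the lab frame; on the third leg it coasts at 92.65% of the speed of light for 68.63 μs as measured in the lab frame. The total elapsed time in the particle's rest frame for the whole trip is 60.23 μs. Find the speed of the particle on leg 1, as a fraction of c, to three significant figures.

Leg 1: speed unknown; τ_1 = 68.06/γ_1.
Leg 2: γ = 192; τ_2 = 48.17/192.0 = 0.2509 μs.
Leg 3: β = 0.9265; γ = 1/√(1 − 0.9265²) = 1/√0.1416 = 2.657; τ_3 = 68.63/2.657 = 25.83 μs.
Total proper time: τ_1 + 0.2509 + 25.83 = 60.23, so τ_1 = 60.23 − 26.08 = 34.15 μs.
γ_1 = 68.06/34.15 = 1.993; β = √(1 − 1/γ²) = √0.7482.

β = 0.865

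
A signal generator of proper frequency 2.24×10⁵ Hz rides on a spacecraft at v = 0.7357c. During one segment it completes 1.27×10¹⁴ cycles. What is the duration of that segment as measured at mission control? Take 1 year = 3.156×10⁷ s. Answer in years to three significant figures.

Δt = 26.5 years

γ = 1/√(1 − 0.7357²) = 1/√0.4587 = 1.476
Proper time for N cycles: τ = N/f = 1.27×10¹⁴/(2.24×10⁵) = 5.670×10⁸ s = 17.96 years.
Lab-frame duration Δt = γτ = 1.476 × 17.96 = 26.52 years.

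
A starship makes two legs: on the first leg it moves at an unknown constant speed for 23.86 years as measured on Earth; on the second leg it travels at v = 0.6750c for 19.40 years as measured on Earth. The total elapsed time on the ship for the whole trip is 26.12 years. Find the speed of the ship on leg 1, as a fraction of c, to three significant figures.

β = 0.869

Leg 1: speed unknown; τ_1 = 23.86/γ_1.
Leg 2: γ = 1/√(1 − 0.6750²) = 1/√0.5444 = 1.355; τ_2 = 19.40/1.355 = 14.31 years.
Total proper time: τ_1 + 14.31 = 26.12, so τ_1 = 26.12 − 14.31 = 11.81 years.
γ_1 = 23.86/11.81 = 2.021; β = √(1 − 1/γ²) = √0.7552.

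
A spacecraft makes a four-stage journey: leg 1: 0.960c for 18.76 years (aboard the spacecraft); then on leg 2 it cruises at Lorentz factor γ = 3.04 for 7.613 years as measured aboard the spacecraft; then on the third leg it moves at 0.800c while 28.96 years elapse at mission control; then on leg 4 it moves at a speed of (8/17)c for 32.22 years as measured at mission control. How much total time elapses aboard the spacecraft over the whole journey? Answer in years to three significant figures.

Leg 1: 18.76 years is already measured aboard the spacecraft.
Leg 2: 7.613 years is already measured aboard the spacecraft.
Leg 3: γ = 1/√(1 − 0.800²) = 5/3 ≈ 1.667; τ_3 = 28.96/1.667 = 17.38 years.
Leg 4: γ = 1/√(1 − (8/17)²) = 17/15 ≈ 1.133; τ_4 = 32.22/1.133 = 28.43 years.
Total: 18.76 + 7.613 + 17.38 + 28.43 years.

τ = 72.2 years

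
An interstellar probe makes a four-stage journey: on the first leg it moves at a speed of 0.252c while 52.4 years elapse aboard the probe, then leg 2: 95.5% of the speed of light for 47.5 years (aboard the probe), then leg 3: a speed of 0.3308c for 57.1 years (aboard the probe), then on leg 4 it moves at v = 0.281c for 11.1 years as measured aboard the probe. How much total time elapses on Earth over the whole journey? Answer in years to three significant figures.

Δt = 286 years

Leg 1: γ = 1/√(1 − 0.252²) = 1/√0.9365 = 1.033; Δt_1 = 1.033 × 52.4 = 54.15 years.
Leg 2: β = 0.955; γ = 1/√(1 − 0.955²) = 1/√0.08798 = 3.371; Δt_2 = 3.371 × 47.5 = 160.1 years.
Leg 3: γ = 1/√(1 − 0.3308²) = 1/√0.8906 = 1.060; Δt_3 = 1.060 × 57.1 = 60.51 years.
Leg 4: γ = 1/√(1 − 0.281²) = 1/√0.9210 = 1.042; Δt_4 = 1.042 × 11.1 = 11.57 years.
Total: 54.15 + 160.1 + 60.51 + 11.57 years.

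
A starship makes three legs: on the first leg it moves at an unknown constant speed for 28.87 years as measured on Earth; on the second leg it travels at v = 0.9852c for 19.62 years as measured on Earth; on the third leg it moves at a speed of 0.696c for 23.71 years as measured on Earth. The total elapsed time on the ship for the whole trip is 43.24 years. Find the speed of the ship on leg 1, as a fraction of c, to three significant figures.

Leg 1: speed unknown; τ_1 = 28.87/γ_1.
Leg 2: γ = 1/√(1 − 0.9852²) = 1/√0.02938 = 5.834; τ_2 = 19.62/5.834 = 3.363 years.
Leg 3: γ = 1/√(1 − 0.696²) = 1/√0.5156 = 1.393; τ_3 = 23.71/1.393 = 17.02 years.
Total proper time: τ_1 + 3.363 + 17.02 = 43.24, so τ_1 = 43.24 − 20.39 = 22.85 years.
γ_1 = 28.87/22.85 = 1.263; β = √(1 − 1/γ²) = √0.3734.

β = 0.611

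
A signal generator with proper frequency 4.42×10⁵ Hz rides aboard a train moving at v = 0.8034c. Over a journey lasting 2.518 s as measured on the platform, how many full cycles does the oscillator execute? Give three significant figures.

γ = 1/√(1 − 0.8034²) = 1/√0.3545 = 1.679
The oscillator's own cycle count is N = f × τ where τ is the proper time on the train. τ = Δt/γ = 2.518/1.679 = 1.499 s = 1.499×10⁰ s.
N = 4.42×10⁵ × 1.499×10⁰ = 6.627×10⁵.

N = 6.63×10⁵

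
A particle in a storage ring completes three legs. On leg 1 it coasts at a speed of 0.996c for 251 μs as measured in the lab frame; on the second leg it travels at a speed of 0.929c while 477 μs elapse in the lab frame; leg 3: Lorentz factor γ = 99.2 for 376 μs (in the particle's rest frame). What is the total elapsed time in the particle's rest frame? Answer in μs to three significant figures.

Leg 1: γ = 1/√(1 − 0.996²) = 1/√0.007984 = 11.19; τ_1 = 251/11.19 = 22.43 μs.
Leg 2: γ = 1/√(1 − 0.929²) = 1/√0.1370 = 2.702; τ_2 = 477/2.702 = 176.5 μs.
Leg 3: 376 μs is already measured in the particle's rest frame.
Total: 22.43 + 176.5 + 376.0 μs.

τ = 575 μs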